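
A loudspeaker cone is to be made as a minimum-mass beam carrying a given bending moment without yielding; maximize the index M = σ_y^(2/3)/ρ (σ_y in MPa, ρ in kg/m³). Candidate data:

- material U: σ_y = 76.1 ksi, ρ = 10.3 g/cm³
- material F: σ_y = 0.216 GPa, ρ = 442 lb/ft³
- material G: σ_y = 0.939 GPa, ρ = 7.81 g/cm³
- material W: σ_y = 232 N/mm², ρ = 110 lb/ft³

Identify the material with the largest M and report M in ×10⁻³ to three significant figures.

Convert each candidate to consistent units, then evaluate M:
  material U: σ_y = 524.7 MPa, ρ = 10300 kg/m³
  material F: σ_y = 216.0 MPa, ρ = 7080 kg/m³
  material G: σ_y = 939.0 MPa, ρ = 7810 kg/m³
  material W: σ_y = 232.0 MPa, ρ = 1762 kg/m³
  material W: M = 21.4×10⁻³
  material G: M = 12.3×10⁻³
  material U: M = 6.32×10⁻³
  material F: M = 5.08×10⁻³
Material W has the largest M.

material W, M = 21.4×10⁻³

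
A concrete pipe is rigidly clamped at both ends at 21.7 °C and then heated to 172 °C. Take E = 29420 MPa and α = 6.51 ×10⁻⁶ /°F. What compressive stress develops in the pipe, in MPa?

51.8 MPa

E = 29420 MPa = 29.42 GPa.
α = 6.51×10⁻⁶/°F × 9/5 = 11.7×10⁻⁶/K.
ΔT = 150.3 K. Constrained thermal stress σ = E·α·ΔT = 29.42×10³ MPa × 11.7×10⁻⁶ × 150.3 = 51.8 MPa (compressive).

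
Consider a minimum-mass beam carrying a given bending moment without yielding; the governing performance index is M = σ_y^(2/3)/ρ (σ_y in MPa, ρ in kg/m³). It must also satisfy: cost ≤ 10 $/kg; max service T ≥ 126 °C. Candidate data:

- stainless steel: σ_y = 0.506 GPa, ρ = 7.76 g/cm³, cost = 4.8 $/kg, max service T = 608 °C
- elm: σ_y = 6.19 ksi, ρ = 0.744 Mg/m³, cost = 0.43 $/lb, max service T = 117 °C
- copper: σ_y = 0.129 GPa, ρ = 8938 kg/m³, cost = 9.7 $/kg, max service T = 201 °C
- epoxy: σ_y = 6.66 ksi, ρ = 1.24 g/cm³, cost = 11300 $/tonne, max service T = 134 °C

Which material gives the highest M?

stainless steel

Screen on constraints: cost ≤ 10 $/kg; max service T ≥ 126 °C. Survivors: stainless steel, copper.
Convert each candidate to consistent units, then evaluate M:
  stainless steel: σ_y = 506.0 MPa, ρ = 7760 kg/m³
  copper: σ_y = 129.0 MPa, ρ = 8938 kg/m³
  stainless steel: M = 8.18×10⁻³
  copper: M = 2.86×10⁻³
Stainless steel has the largest M.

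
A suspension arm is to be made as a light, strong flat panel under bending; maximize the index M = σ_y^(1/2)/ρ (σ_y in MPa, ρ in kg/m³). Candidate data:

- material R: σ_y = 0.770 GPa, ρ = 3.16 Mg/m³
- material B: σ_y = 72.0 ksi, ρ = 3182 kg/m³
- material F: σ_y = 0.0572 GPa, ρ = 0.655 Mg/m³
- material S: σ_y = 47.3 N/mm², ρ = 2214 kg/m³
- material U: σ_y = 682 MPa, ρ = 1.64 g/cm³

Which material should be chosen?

material U

Normalizing units and computing the index:
  material R: σ_y = 770.0 MPa, ρ = 3160 kg/m³
  material B: σ_y = 496.4 MPa, ρ = 3182 kg/m³
  material F: σ_y = 57.20 MPa, ρ = 655.0 kg/m³
  material S: σ_y = 47.30 MPa, ρ = 2214 kg/m³
  material U: σ_y = 682.0 MPa, ρ = 1640 kg/m³
  material U: M = 15.9×10⁻³
  material F: M = 11.5×10⁻³
  material R: M = 8.78×10⁻³
  material B: M = 7.00×10⁻³
  material S: M = 3.11×10⁻³
Highest index: material U.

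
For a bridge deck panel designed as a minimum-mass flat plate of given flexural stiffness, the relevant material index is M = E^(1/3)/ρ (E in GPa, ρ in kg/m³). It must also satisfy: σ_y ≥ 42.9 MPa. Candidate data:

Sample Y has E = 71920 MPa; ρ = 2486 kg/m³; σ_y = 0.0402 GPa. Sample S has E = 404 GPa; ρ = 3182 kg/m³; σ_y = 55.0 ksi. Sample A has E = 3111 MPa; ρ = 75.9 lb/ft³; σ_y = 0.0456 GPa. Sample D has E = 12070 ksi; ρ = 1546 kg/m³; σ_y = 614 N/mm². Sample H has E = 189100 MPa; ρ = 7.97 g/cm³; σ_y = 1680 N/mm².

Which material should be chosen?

sample D

Screen on constraints: σ_y ≥ 42.9 MPa. Survivors: sample S, sample A, sample D, sample H.
Convert each candidate to consistent units, then evaluate M:
  sample S: E = 404.0 GPa, ρ = 3182 kg/m³
  sample A: E = 3.111 GPa, ρ = 1216 kg/m³
  sample D: E = 83.22 GPa, ρ = 1546 kg/m³
  sample H: E = 189.1 GPa, ρ = 7970 kg/m³
  sample D: M = 2.82×10⁻³
  sample S: M = 2.32×10⁻³
  sample A: M = 1.20×10⁻³
  sample H: M = 0.720×10⁻³
Highest index: sample D.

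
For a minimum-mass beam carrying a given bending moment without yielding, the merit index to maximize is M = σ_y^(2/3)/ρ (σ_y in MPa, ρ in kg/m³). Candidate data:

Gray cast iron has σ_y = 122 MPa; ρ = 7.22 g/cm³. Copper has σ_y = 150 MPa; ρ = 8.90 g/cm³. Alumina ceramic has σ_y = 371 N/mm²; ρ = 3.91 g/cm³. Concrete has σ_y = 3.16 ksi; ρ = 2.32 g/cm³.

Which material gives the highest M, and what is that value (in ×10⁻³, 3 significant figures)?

Convert each candidate to consistent units, then evaluate M:
  gray cast iron: σ_y = 122.0 MPa, ρ = 7220 kg/m³
  copper: σ_y = 150.0 MPa, ρ = 8900 kg/m³
  alumina ceramic: σ_y = 371.0 MPa, ρ = 3910 kg/m³
  concrete: σ_y = 21.79 MPa, ρ = 2320 kg/m³
  alumina ceramic: M = 13.2×10⁻³
  gray cast iron: M = 3.41×10⁻³
  concrete: M = 3.36×10⁻³
  copper: M = 3.17×10⁻³
Highest index: alumina ceramic.

alumina ceramic, M = 13.2×10⁻³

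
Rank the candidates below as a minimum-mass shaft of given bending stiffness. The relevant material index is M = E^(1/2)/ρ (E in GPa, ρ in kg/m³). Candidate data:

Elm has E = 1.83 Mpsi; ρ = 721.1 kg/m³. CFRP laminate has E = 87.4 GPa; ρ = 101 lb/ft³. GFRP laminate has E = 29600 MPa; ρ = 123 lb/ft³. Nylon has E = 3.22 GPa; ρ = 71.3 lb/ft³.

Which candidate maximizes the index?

Convert each candidate to consistent units, then evaluate M:
  elm: E = 12.62 GPa, ρ = 721.1 kg/m³
  CFRP laminate: E = 87.40 GPa, ρ = 1618 kg/m³
  GFRP laminate: E = 29.60 GPa, ρ = 1970 kg/m³
  nylon: E = 3.220 GPa, ρ = 1142 kg/m³
  CFRP laminate: M = 5.78×10⁻³
  elm: M = 4.93×10⁻³
  GFRP laminate: M = 2.76×10⁻³
  nylon: M = 1.57×10⁻³
CFRP laminate has the largest M.

CFRP laminate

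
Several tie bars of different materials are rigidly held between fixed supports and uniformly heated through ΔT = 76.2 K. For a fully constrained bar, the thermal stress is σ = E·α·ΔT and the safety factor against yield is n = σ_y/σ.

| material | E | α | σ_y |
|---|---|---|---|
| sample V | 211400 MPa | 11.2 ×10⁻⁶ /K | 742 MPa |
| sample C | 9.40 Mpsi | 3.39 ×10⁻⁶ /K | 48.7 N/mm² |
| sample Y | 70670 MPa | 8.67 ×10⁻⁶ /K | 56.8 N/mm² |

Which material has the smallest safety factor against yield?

sample Y

In consistent units (E in GPa, α in ×10⁻⁶/K, σ_y in MPa):
  sample V: E = 211.4, α = 11.2, σ_y = 742.0 → σ = 180 MPa, n = 4.11
  sample C: E = 64.81, α = 3.39, σ_y = 48.70 → σ = 16.7 MPa, n = 2.91
  sample Y: E = 70.67, α = 8.67, σ_y = 56.80 → σ = 46.7 MPa, n = 1.22
Sample Y has the lowest safety factor, n = 1.22.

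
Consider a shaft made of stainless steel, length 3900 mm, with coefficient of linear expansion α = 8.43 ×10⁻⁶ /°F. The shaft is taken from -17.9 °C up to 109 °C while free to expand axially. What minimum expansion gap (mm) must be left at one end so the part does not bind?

7.51 mm

Convert α: 8.43×10⁻⁶/°F × (9/5) = 15.2×10⁻⁶/K.
ΔT = 109 − (-17.9) = 126.9 K.
ΔL = α·L₀·ΔT = 15.2×10⁻⁶ × 3900 mm × 126.9 K = 7.51 mm.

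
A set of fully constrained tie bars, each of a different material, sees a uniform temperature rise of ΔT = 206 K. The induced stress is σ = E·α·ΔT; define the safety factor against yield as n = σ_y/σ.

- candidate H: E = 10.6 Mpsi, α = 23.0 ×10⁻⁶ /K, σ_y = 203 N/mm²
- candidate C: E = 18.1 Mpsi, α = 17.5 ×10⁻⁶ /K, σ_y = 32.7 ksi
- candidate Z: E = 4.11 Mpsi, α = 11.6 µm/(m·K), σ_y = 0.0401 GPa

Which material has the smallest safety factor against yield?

candidate C

Per material, after unit conversion:
  candidate H: E = 73.08, α = 23.0, σ_y = 203.0 → σ = 346 MPa, n = 0.586
  candidate C: E = 124.8, α = 17.5, σ_y = 225.5 → σ = 450 MPa, n = 0.501
  candidate Z: E = 28.34, α = 11.6, σ_y = 40.10 → σ = 67.7 MPa, n = 0.592
Smallest n: candidate C with n = 0.501.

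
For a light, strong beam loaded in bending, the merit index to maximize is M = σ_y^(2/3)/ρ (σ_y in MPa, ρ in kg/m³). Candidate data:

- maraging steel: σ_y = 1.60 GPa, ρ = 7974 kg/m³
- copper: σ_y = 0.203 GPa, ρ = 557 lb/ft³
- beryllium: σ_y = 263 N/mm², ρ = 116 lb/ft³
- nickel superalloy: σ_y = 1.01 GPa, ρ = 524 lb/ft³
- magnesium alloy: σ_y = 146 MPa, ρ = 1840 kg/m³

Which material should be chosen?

Normalizing units and computing the index:
  maraging steel: σ_y = 1600 MPa, ρ = 7974 kg/m³
  copper: σ_y = 203.0 MPa, ρ = 8922 kg/m³
  beryllium: σ_y = 263.0 MPa, ρ = 1858 kg/m³
  nickel superalloy: σ_y = 1010 MPa, ρ = 8394 kg/m³
  magnesium alloy: σ_y = 146.0 MPa, ρ = 1840 kg/m³
  beryllium: M = 22.1×10⁻³
  maraging steel: M = 17.2×10⁻³
  magnesium alloy: M = 15.1×10⁻³
  nickel superalloy: M = 12.0×10⁻³
  copper: M = 3.87×10⁻³
Beryllium has the largest M.

beryllium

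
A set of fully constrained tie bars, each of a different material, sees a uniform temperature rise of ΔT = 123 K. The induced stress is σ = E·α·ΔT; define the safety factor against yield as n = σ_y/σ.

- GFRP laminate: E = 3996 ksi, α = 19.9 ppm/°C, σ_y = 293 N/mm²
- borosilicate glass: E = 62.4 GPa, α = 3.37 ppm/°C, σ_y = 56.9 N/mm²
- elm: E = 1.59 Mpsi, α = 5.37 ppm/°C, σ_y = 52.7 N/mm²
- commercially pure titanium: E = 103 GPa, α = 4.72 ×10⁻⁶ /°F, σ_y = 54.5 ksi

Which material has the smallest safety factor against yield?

In consistent units (E in GPa, α in ×10⁻⁶/K, σ_y in MPa):
  GFRP laminate: E = 27.55, α = 19.9, σ_y = 293.0 → σ = 67.4 MPa, n = 4.34
  borosilicate glass: E = 62.40, α = 3.37, σ_y = 56.90 → σ = 25.9 MPa, n = 2.20
  elm: E = 10.96, α = 5.37, σ_y = 52.70 → σ = 7.24 MPa, n = 7.28
  commercially pure titanium: E = 103.0, α = 8.50, σ_y = 375.8 → σ = 108 MPa, n = 3.49
Borosilicate glass has the lowest safety factor, n = 2.20.

borosilicate glass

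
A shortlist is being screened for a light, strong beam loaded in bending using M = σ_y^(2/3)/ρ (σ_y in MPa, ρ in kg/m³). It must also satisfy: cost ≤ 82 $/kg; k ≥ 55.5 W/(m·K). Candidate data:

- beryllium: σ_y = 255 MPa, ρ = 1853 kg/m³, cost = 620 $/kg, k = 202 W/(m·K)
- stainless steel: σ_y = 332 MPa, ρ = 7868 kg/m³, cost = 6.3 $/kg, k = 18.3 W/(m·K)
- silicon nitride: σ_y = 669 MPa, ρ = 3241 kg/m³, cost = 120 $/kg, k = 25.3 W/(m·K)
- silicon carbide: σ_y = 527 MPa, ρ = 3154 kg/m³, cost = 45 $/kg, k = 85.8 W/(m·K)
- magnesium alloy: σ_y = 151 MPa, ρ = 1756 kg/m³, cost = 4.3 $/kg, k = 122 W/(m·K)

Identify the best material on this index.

silicon carbide

Screen on constraints: cost ≤ 82 $/kg; k ≥ 55.5 W/(m·K). Survivors: silicon carbide, magnesium alloy.
Computing M directly (units already consistent):
  silicon carbide: M = 20.7×10⁻³
  magnesium alloy: M = 16.1×10⁻³
Silicon carbide ranks first.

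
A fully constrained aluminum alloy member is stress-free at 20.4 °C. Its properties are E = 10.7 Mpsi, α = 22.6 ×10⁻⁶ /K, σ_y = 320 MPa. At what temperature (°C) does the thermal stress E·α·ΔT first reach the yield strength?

212 °C

E = 10.7 Mpsi = 73.77 GPa.
E·α·ΔT = 320.0 MPa ⇒ ΔT = 320.0 / (73.77×10³ × 22.6×10⁻⁶) = 191.9 K.
T = 20.4 + 191.9 = 212.3 °C.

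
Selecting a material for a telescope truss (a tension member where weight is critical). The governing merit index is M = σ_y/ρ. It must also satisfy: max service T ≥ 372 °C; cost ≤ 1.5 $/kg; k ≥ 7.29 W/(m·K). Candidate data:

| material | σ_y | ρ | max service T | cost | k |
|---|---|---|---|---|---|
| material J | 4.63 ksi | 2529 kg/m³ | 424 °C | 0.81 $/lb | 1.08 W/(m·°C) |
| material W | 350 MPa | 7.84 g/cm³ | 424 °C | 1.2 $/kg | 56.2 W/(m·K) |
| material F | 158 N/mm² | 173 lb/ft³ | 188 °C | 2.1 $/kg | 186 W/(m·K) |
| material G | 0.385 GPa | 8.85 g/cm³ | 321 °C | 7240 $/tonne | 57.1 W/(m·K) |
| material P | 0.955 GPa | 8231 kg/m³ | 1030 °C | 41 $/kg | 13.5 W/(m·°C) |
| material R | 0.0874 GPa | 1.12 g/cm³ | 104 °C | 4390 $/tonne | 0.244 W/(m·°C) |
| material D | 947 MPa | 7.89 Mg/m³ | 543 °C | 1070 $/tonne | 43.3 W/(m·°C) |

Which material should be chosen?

material D

Screen on constraints: max service T ≥ 372 °C; cost ≤ 1.5 $/kg; k ≥ 7.29 W/(m·K). Survivors: material W, material D.
Normalizing units and computing the index:
  material W: σ_y = 350.0 MPa, ρ = 7840 kg/m³
  material D: σ_y = 947.0 MPa, ρ = 7890 kg/m³
  material D: M = 120 kN·m/kg
  material W: M = 44.6 kN·m/kg
Highest index: material D.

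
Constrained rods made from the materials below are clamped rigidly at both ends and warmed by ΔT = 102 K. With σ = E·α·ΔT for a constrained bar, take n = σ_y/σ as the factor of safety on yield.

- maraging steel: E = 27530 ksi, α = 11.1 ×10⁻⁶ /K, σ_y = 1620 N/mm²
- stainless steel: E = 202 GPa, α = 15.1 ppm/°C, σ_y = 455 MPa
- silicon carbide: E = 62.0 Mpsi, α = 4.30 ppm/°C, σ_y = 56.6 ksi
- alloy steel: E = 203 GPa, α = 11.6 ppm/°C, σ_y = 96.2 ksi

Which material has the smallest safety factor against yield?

In consistent units (E in GPa, α in ×10⁻⁶/K, σ_y in MPa):
  maraging steel: E = 189.8, α = 11.1, σ_y = 1620 → σ = 215 MPa, n = 7.54
  stainless steel: E = 202.0, α = 15.1, σ_y = 455.0 → σ = 311 MPa, n = 1.46
  silicon carbide: E = 427.5, α = 4.30, σ_y = 390.2 → σ = 187 MPa, n = 2.08
  alloy steel: E = 203.0, α = 11.6, σ_y = 663.3 → σ = 240 MPa, n = 2.76
The minimum is stainless steel at n = 1.46.

stainless steel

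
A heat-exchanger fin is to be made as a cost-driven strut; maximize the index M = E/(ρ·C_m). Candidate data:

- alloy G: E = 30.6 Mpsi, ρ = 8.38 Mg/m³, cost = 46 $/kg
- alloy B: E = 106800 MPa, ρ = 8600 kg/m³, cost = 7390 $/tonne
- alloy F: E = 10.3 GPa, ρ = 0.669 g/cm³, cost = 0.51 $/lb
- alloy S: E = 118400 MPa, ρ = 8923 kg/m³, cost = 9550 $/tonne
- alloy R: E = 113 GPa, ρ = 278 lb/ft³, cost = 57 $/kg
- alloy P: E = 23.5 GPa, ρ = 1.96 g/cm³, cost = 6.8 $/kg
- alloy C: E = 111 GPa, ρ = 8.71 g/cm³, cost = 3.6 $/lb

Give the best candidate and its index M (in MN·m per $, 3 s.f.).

alloy F, M = 13.7 MN·m per $

Normalizing units and computing the index:
  alloy G: E = 211.0 GPa, ρ = 8380 kg/m³, cost = 46.00 $/kg
  alloy B: E = 106.8 GPa, ρ = 8600 kg/m³, cost = 7.390 $/kg
  alloy F: E = 10.30 GPa, ρ = 669.0 kg/m³, cost = 1.124 $/kg
  alloy S: E = 118.4 GPa, ρ = 8923 kg/m³, cost = 9.550 $/kg
  alloy R: E = 113.0 GPa, ρ = 4453 kg/m³, cost = 57.00 $/kg
  alloy P: E = 23.50 GPa, ρ = 1960 kg/m³, cost = 6.800 $/kg
  alloy C: E = 111.0 GPa, ρ = 8710 kg/m³, cost = 7.937 $/kg
  alloy F: M = 13.7 MN·m per $
  alloy P: M = 1.76 MN·m per $
  alloy B: M = 1.68 MN·m per $
  alloy C: M = 1.61 MN·m per $
  alloy S: M = 1.39 MN·m per $
  alloy G: M = 0.547 MN·m per $
  alloy R: M = 0.445 MN·m per $
The maximum is for alloy F.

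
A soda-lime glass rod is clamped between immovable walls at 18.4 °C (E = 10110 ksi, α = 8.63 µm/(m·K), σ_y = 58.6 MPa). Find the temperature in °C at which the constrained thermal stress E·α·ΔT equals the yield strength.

116 °C

E = 10110 ksi = 69.71 GPa.
E·α·ΔT = 58.60 MPa ⇒ ΔT = 58.60 / (69.71×10³ × 8.63×10⁻⁶) = 97.41 K.
T = 18.4 + 97.41 = 115.8 °C.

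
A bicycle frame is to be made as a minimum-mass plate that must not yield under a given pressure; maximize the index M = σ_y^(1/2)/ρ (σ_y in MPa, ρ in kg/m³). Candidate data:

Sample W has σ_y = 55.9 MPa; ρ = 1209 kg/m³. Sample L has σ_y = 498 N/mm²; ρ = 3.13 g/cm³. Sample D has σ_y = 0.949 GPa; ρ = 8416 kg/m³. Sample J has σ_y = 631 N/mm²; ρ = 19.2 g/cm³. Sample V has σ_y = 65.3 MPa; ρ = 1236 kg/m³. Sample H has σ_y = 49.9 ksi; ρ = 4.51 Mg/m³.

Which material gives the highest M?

sample L

In SI units:
  sample W: σ_y = 55.90 MPa, ρ = 1209 kg/m³
  sample L: σ_y = 498.0 MPa, ρ = 3130 kg/m³
  sample D: σ_y = 949.0 MPa, ρ = 8416 kg/m³
  sample J: σ_y = 631.0 MPa, ρ = 19200 kg/m³
  sample V: σ_y = 65.30 MPa, ρ = 1236 kg/m³
  sample H: σ_y = 344.0 MPa, ρ = 4510 kg/m³
  sample L: M = 7.13×10⁻³
  sample V: M = 6.54×10⁻³
  sample W: M = 6.18×10⁻³
  sample H: M = 4.11×10⁻³
  sample D: M = 3.66×10⁻³
  sample J: M = 1.31×10⁻³
Sample L ranks first.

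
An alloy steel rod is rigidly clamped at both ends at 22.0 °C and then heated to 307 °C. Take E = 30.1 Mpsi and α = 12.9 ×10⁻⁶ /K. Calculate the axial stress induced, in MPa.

E = 30.1 Mpsi = 207.5 GPa.
ΔT = 285.0 K. Constrained thermal stress σ = E·α·ΔT = 207.5×10³ MPa × 12.9×10⁻⁶ × 285.0 = 763 MPa (compressive).

763 MPa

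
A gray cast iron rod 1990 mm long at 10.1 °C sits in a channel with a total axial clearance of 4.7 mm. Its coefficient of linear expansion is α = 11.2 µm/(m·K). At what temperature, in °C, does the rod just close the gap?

221 °C

α·L₀·ΔT = 4.7 mm ⇒ ΔT = 4.7 / (11.2×10⁻⁶ × 1990.0) = 210.9 K.
T = 10.1 + 210.9 = 221.0 °C.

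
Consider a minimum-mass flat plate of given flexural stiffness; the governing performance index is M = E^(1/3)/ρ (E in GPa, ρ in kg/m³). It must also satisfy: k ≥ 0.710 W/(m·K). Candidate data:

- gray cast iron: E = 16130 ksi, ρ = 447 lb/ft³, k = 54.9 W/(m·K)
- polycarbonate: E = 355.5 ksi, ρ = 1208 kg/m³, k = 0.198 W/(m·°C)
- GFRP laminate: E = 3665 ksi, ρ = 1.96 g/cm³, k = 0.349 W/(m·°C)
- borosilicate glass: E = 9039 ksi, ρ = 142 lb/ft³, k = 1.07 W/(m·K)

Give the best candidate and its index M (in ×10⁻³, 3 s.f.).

Screen on constraints: k ≥ 0.710 W/(m·K). Survivors: gray cast iron, borosilicate glass.
Putting every candidate on a common basis:
  gray cast iron: E = 111.2 GPa, ρ = 7160 kg/m³
  borosilicate glass: E = 62.32 GPa, ρ = 2275 kg/m³
  borosilicate glass: M = 1.74×10⁻³
  gray cast iron: M = 0.672×10⁻³
Borosilicate glass ranks first.

borosilicate glass, M = 1.74×10⁻³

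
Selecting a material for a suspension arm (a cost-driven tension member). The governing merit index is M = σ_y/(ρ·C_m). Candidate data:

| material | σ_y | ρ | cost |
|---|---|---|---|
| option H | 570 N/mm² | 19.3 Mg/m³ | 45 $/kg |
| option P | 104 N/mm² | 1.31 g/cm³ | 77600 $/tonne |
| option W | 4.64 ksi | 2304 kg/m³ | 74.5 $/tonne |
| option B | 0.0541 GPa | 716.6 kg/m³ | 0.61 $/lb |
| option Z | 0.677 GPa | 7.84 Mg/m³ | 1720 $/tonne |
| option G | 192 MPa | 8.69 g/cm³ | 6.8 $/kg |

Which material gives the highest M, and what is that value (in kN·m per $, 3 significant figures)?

Normalizing units and computing the index:
  option H: σ_y = 570.0 MPa, ρ = 19300 kg/m³, cost = 45.00 $/kg
  option P: σ_y = 104.0 MPa, ρ = 1310 kg/m³, cost = 77.60 $/kg
  option W: σ_y = 31.99 MPa, ρ = 2304 kg/m³, cost = 0.07450 $/kg
  option B: σ_y = 54.10 MPa, ρ = 716.6 kg/m³, cost = 1.345 $/kg
  option Z: σ_y = 677.0 MPa, ρ = 7840 kg/m³, cost = 1.720 $/kg
  option G: σ_y = 192.0 MPa, ρ = 8690 kg/m³, cost = 6.800 $/kg
  option W: M = 186 kN·m per $
  option B: M = 56.1 kN·m per $
  option Z: M = 50.2 kN·m per $
  option G: M = 3.25 kN·m per $
  option P: M = 1.02 kN·m per $
  option H: M = 0.656 kN·m per $
Highest index: option W.

option W, M = 186 kN·m per $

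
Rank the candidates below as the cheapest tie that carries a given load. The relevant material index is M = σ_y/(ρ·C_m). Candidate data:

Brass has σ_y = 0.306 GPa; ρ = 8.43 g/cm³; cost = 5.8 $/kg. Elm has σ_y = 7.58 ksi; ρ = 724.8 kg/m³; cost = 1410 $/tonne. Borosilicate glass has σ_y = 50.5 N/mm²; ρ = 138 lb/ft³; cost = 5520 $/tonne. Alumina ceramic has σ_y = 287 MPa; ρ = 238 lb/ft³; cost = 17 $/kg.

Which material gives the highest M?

Putting every candidate on a common basis:
  brass: σ_y = 306.0 MPa, ρ = 8430 kg/m³, cost = 5.800 $/kg
  elm: σ_y = 52.26 MPa, ρ = 724.8 kg/m³, cost = 1.410 $/kg
  borosilicate glass: σ_y = 50.50 MPa, ρ = 2211 kg/m³, cost = 5.520 $/kg
  alumina ceramic: σ_y = 287.0 MPa, ρ = 3812 kg/m³, cost = 17.00 $/kg
  elm: M = 51.1 kN·m per $
  brass: M = 6.26 kN·m per $
  alumina ceramic: M = 4.43 kN·m per $
  borosilicate glass: M = 4.14 kN·m per $
Elm ranks first.

elm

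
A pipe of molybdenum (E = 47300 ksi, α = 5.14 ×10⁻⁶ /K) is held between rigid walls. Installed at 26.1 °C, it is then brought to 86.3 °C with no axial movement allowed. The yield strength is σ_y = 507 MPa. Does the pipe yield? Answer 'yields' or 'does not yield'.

E = 47300 ksi = 326.1 GPa.
ΔT = 60.20 K. Constrained thermal stress σ = E·α·ΔT = 326.1×10³ MPa × 5.14×10⁻⁶ × 60.20 = 101 MPa (compressive).
Compare to σ_y = 507 MPa: σ < σ_y, so it does not yield.

does not yield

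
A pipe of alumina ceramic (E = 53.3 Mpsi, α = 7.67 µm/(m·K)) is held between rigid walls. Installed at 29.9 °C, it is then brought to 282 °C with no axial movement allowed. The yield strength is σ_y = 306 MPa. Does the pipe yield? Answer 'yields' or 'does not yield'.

yields

E = 53.3 Mpsi = 367.5 GPa.
ΔT = 252.1 K. Constrained thermal stress σ = E·α·ΔT = 367.5×10³ MPa × 7.67×10⁻⁶ × 252.1 = 711 MPa (compressive).
Compare to σ_y = 306 MPa: σ ≥ σ_y, so it yields.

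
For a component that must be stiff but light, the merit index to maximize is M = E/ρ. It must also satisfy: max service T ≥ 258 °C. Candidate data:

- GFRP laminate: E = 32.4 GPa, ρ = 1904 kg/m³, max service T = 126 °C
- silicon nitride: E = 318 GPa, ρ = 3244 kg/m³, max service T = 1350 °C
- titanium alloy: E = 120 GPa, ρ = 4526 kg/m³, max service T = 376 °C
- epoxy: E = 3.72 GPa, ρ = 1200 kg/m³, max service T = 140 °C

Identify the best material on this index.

Screen on constraints: max service T ≥ 258 °C. Survivors: silicon nitride, titanium alloy.
Computing M directly (units already consistent):
  silicon nitride: M = 98.0 MN·m/kg
  titanium alloy: M = 26.5 MN·m/kg
Highest index: silicon nitride.

silicon nitride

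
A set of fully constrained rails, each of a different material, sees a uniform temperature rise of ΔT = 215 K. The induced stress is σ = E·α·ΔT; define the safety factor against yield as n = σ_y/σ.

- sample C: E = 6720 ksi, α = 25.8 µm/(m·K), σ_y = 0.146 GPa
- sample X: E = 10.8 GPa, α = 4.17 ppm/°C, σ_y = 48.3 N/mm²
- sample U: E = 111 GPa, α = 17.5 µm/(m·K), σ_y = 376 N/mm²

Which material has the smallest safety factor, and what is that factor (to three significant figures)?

sample C, n = 0.568

With everything in SI (GPa, ×10⁻⁶/K, MPa):
  sample C: E = 46.33, α = 25.8, σ_y = 146.0 → σ = 257 MPa, n = 0.568
  sample X: E = 10.80, α = 4.17, σ_y = 48.30 → σ = 9.68 MPa, n = 4.99
  sample U: E = 111.0, α = 17.5, σ_y = 376.0 → σ = 418 MPa, n = 0.900
Smallest n: sample C with n = 0.568.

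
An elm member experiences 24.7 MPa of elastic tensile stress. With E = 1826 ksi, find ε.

E = 1826 ksi = 12.59 GPa = 12590 MPa.
ε = σ/E = 24.7 / 12590 = 1.96×10⁻³.

1.96×10⁻³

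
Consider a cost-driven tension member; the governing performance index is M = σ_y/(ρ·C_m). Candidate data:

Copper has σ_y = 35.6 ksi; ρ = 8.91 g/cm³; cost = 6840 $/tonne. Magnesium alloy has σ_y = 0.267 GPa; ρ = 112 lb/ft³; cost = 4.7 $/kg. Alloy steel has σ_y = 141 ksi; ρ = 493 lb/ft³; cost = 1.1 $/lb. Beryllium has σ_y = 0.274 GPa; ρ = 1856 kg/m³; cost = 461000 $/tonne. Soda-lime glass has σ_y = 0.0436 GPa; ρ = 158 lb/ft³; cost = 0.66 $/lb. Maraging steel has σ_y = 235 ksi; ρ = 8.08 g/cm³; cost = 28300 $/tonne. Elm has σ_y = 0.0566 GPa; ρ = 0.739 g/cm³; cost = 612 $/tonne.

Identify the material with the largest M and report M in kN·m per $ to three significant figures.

elm, M = 125 kN·m per $

Convert each candidate to consistent units, then evaluate M:
  copper: σ_y = 245.5 MPa, ρ = 8910 kg/m³, cost = 6.840 $/kg
  magnesium alloy: σ_y = 267.0 MPa, ρ = 1794 kg/m³, cost = 4.700 $/kg
  alloy steel: σ_y = 972.2 MPa, ρ = 7897 kg/m³, cost = 2.425 $/kg
  beryllium: σ_y = 274.0 MPa, ρ = 1856 kg/m³, cost = 461.0 $/kg
  soda-lime glass: σ_y = 43.60 MPa, ρ = 2531 kg/m³, cost = 1.455 $/kg
  maraging steel: σ_y = 1620 MPa, ρ = 8080 kg/m³, cost = 28.30 $/kg
  elm: σ_y = 56.60 MPa, ρ = 739.0 kg/m³, cost = 0.6120 $/kg
  elm: M = 125 kN·m per $
  alloy steel: M = 50.8 kN·m per $
  magnesium alloy: M = 31.7 kN·m per $
  soda-lime glass: M = 11.8 kN·m per $
  maraging steel: M = 7.09 kN·m per $
  copper: M = 4.03 kN·m per $
  beryllium: M = 0.320 kN·m per $
Elm ranks first.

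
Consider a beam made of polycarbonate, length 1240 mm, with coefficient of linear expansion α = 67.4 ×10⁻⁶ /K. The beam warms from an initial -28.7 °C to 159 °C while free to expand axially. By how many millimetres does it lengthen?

15.7 mm

ΔT = 159 − (-28.7) = 187.7 K.
ΔL = α·L₀·ΔT = 67.4×10⁻⁶ × 1240 mm × 187.7 K = 15.7 mm.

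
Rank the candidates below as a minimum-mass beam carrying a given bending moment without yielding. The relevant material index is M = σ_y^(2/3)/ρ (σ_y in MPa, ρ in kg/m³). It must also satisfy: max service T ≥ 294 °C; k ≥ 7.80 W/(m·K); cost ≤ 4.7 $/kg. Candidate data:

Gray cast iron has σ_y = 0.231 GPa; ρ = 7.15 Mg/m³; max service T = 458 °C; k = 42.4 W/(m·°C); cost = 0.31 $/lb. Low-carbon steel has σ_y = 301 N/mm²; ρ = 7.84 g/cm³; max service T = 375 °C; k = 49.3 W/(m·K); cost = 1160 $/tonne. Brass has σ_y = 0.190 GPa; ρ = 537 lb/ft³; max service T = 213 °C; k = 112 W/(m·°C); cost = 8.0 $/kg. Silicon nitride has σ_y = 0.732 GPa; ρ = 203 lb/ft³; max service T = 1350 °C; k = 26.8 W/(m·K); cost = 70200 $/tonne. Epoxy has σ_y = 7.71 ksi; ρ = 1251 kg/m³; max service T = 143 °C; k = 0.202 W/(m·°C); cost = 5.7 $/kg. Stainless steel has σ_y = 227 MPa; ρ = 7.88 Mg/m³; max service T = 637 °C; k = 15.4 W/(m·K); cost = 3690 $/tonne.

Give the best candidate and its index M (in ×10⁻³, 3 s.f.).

low-carbon steel, M = 5.73×10⁻³

Screen on constraints: max service T ≥ 294 °C; k ≥ 7.80 W/(m·K); cost ≤ 4.7 $/kg. Survivors: gray cast iron, low-carbon steel, stainless steel.
Normalizing units and computing the index:
  gray cast iron: σ_y = 231.0 MPa, ρ = 7150 kg/m³
  low-carbon steel: σ_y = 301.0 MPa, ρ = 7840 kg/m³
  stainless steel: σ_y = 227.0 MPa, ρ = 7880 kg/m³
  low-carbon steel: M = 5.73×10⁻³
  gray cast iron: M = 5.27×10⁻³
  stainless steel: M = 4.72×10⁻³
Highest index: low-carbon steel.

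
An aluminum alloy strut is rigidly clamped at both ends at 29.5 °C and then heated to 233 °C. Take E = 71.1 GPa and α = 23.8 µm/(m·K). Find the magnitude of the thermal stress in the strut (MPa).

ΔT = 203.5 K. Constrained thermal stress σ = E·α·ΔT = 71.10×10³ MPa × 23.8×10⁻⁶ × 203.5 = 344 MPa (compressive).

344 MPa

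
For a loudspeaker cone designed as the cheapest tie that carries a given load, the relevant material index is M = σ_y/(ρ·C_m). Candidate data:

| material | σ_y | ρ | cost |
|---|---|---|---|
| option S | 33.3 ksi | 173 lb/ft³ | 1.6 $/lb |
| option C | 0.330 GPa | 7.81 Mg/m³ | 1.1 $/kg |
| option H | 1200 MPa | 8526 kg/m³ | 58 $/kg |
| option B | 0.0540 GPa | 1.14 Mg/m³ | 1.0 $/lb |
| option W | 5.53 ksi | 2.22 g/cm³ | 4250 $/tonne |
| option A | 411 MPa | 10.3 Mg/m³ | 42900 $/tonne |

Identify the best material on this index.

option C

Convert each candidate to consistent units, then evaluate M:
  option S: σ_y = 229.6 MPa, ρ = 2771 kg/m³, cost = 3.527 $/kg
  option C: σ_y = 330.0 MPa, ρ = 7810 kg/m³, cost = 1.100 $/kg
  option H: σ_y = 1200 MPa, ρ = 8526 kg/m³, cost = 58.00 $/kg
  option B: σ_y = 54.00 MPa, ρ = 1140 kg/m³, cost = 2.205 $/kg
  option W: σ_y = 38.13 MPa, ρ = 2220 kg/m³, cost = 4.250 $/kg
  option A: σ_y = 411.0 MPa, ρ = 10300 kg/m³, cost = 42.90 $/kg
  option C: M = 38.4 kN·m per $
  option S: M = 23.5 kN·m per $
  option B: M = 21.5 kN·m per $
  option W: M = 4.04 kN·m per $
  option H: M = 2.43 kN·m per $
  option A: M = 0.930 kN·m per $
The maximum is for option C.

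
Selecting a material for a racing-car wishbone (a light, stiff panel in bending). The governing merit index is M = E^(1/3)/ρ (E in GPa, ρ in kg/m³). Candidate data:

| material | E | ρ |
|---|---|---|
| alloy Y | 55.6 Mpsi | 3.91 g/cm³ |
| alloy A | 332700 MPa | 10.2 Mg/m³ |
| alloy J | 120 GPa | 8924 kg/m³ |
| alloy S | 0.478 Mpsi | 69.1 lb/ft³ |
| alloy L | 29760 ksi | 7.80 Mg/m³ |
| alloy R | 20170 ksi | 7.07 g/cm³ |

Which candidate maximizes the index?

alloy Y

After converting to SI:
  alloy Y: E = 383.3 GPa, ρ = 3910 kg/m³
  alloy A: E = 332.7 GPa, ρ = 10200 kg/m³
  alloy J: E = 120.0 GPa, ρ = 8924 kg/m³
  alloy S: E = 3.296 GPa, ρ = 1107 kg/m³
  alloy L: E = 205.2 GPa, ρ = 7800 kg/m³
  alloy R: E = 139.1 GPa, ρ = 7070 kg/m³
  alloy Y: M = 1.86×10⁻³
  alloy S: M = 1.34×10⁻³
  alloy L: M = 0.756×10⁻³
  alloy R: M = 0.733×10⁻³
  alloy A: M = 0.679×10⁻³
  alloy J: M = 0.553×10⁻³
The maximum is for alloy Y.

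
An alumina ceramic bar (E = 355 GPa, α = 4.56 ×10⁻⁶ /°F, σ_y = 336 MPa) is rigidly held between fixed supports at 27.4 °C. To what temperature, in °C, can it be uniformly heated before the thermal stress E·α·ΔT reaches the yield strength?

143 °C

α = 4.56×10⁻⁶/°F × 9/5 = 8.21×10⁻⁶/K.
E·α·ΔT = 336.0 MPa ⇒ ΔT = 336.0 / (355.0×10³ × 8.21×10⁻⁶) = 115.3 K.
T = 27.4 + 115.3 = 142.7 °C.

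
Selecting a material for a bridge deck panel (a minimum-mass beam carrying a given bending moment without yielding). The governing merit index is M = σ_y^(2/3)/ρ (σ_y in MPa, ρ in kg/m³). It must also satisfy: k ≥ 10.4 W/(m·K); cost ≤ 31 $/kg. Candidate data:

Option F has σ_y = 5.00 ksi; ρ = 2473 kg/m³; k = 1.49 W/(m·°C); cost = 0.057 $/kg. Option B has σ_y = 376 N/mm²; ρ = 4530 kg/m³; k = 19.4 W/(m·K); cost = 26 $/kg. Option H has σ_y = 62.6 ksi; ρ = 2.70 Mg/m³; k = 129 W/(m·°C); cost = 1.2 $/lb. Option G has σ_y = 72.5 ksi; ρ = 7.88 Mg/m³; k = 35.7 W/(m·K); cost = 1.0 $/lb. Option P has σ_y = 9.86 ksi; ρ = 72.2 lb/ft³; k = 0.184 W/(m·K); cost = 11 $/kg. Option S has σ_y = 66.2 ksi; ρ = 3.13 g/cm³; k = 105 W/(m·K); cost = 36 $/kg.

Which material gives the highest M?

option H

Screen on constraints: k ≥ 10.4 W/(m·K); cost ≤ 31 $/kg. Survivors: option B, option H, option G.
After converting to SI:
  option B: σ_y = 376.0 MPa, ρ = 4530 kg/m³
  option H: σ_y = 431.6 MPa, ρ = 2700 kg/m³
  option G: σ_y = 499.9 MPa, ρ = 7880 kg/m³
  option H: M = 21.2×10⁻³
  option B: M = 11.5×10⁻³
  option G: M = 7.99×10⁻³
Highest index: option H.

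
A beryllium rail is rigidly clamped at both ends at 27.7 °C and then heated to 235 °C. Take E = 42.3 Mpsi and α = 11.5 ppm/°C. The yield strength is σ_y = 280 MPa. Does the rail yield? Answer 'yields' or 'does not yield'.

yields

E = 42.3 Mpsi = 291.6 GPa.
ΔT = 207.3 K. Constrained thermal stress σ = E·α·ΔT = 291.6×10³ MPa × 11.5×10⁻⁶ × 207.3 = 695 MPa (compressive).
Compare to σ_y = 280 MPa: σ ≥ σ_y, so it yields.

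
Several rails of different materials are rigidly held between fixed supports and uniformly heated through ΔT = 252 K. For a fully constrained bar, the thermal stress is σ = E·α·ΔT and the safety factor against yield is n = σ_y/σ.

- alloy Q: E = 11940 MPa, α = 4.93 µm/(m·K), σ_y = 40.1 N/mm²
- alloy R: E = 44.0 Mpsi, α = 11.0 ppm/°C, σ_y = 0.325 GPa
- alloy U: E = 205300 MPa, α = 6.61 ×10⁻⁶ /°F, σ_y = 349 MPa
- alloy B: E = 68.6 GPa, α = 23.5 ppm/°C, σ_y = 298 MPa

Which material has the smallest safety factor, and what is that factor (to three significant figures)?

With everything in SI (GPa, ×10⁻⁶/K, MPa):
  alloy Q: E = 11.94, α = 4.93, σ_y = 40.10 → σ = 14.8 MPa, n = 2.70
  alloy R: E = 303.4, α = 11.0, σ_y = 325.0 → σ = 841 MPa, n = 0.386
  alloy U: E = 205.3, α = 11.9, σ_y = 349.0 → σ = 616 MPa, n = 0.567
  alloy B: E = 68.60, α = 23.5, σ_y = 298.0 → σ = 406 MPa, n = 0.734
Alloy R has the lowest safety factor, n = 0.386.

alloy R, n = 0.386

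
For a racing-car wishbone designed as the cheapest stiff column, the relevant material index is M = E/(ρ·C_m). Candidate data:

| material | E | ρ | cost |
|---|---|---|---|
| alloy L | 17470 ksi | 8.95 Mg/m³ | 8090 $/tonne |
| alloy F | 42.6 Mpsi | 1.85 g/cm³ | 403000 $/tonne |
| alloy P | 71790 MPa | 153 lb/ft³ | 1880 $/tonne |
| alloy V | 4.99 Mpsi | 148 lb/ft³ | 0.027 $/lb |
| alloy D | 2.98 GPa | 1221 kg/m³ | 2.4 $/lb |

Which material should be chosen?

Normalizing units and computing the index:
  alloy L: E = 120.5 GPa, ρ = 8950 kg/m³, cost = 8.090 $/kg
  alloy F: E = 293.7 GPa, ρ = 1850 kg/m³, cost = 403.0 $/kg
  alloy P: E = 71.79 GPa, ρ = 2451 kg/m³, cost = 1.880 $/kg
  alloy V: E = 34.40 GPa, ρ = 2371 kg/m³, cost = 0.05952 $/kg
  alloy D: E = 2.980 GPa, ρ = 1221 kg/m³, cost = 5.291 $/kg
  alloy V: M = 244 MN·m per $
  alloy P: M = 15.6 MN·m per $
  alloy L: M = 1.66 MN·m per $
  alloy D: M = 0.461 MN·m per $
  alloy F: M = 0.394 MN·m per $
Alloy V ranks first.

alloy V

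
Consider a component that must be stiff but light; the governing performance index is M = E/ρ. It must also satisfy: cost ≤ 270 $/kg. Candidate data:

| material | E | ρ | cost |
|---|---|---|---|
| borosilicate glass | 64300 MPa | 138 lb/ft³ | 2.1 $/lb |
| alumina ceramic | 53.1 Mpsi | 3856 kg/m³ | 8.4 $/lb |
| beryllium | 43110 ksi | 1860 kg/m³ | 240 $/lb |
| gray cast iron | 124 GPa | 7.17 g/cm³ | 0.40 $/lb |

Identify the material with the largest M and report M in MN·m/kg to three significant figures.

alumina ceramic, M = 94.9 MN·m/kg

Screen on constraints: cost ≤ 270 $/kg. Survivors: borosilicate glass, alumina ceramic, gray cast iron.
In SI units:
  borosilicate glass: E = 64.30 GPa, ρ = 2211 kg/m³
  alumina ceramic: E = 366.1 GPa, ρ = 3856 kg/m³
  gray cast iron: E = 124.0 GPa, ρ = 7170 kg/m³
  alumina ceramic: M = 94.9 MN·m/kg
  borosilicate glass: M = 29.1 MN·m/kg
  gray cast iron: M = 17.3 MN·m/kg
The maximum is for alumina ceramic.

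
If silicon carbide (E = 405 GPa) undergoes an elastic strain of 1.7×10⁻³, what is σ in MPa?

688 MPa

σ = E·ε = 405000 MPa × 1.7×10⁻³ = 688 MPa.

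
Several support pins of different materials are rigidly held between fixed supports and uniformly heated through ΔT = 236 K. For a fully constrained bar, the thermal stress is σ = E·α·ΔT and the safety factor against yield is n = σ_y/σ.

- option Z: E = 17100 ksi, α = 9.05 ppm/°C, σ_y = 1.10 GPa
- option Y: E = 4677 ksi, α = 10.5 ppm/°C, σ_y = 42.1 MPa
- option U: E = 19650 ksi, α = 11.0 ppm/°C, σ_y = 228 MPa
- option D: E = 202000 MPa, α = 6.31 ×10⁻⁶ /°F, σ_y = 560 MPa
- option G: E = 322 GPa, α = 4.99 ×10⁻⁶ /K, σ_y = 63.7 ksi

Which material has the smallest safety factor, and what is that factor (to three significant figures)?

Converting E to GPa, α to ×10⁻⁶/K, σ_y to MPa, then σ and n for each:
  option Z: E = 117.9, α = 9.05, σ_y = 1100 → σ = 252 MPa, n = 4.37
  option Y: E = 32.25, α = 10.5, σ_y = 42.10 → σ = 79.9 MPa, n = 0.527
  option U: E = 135.5, α = 11.0, σ_y = 228.0 → σ = 352 MPa, n = 0.648
  option D: E = 202.0, α = 11.4, σ_y = 560.0 → σ = 541 MPa, n = 1.03
  option G: E = 322.0, α = 4.99, σ_y = 439.2 → σ = 379 MPa, n = 1.16
Smallest n: option Y with n = 0.527.

option Y, n = 0.527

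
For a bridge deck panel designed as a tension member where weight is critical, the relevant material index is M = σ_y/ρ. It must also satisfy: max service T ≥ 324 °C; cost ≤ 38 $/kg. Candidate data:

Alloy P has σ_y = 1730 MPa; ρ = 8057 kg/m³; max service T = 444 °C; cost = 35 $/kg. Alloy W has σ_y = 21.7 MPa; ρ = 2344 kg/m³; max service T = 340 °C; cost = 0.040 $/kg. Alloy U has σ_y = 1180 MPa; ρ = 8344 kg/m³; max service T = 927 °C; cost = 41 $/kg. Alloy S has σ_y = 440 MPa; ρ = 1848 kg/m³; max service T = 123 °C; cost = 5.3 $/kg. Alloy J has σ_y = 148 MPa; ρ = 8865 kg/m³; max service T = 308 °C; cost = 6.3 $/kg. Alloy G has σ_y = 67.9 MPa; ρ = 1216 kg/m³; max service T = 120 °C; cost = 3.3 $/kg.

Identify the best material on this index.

Screen on constraints: max service T ≥ 324 °C; cost ≤ 38 $/kg. Survivors: alloy P, alloy W.
Evaluate M for each candidate:
  alloy P: M = 215 kN·m/kg
  alloy W: M = 9.26 kN·m/kg
The maximum is for alloy P.

alloy P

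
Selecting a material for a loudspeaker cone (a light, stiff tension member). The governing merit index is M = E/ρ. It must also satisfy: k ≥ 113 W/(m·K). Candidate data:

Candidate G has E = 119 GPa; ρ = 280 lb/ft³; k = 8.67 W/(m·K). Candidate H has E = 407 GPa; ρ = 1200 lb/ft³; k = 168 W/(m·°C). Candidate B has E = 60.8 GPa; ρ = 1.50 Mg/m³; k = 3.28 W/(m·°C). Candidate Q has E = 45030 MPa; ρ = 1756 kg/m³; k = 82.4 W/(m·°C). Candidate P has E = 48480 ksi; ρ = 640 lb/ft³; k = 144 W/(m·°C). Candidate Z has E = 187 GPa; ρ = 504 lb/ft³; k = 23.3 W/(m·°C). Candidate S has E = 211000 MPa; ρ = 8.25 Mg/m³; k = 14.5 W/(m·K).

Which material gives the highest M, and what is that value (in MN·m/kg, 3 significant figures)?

candidate P, M = 32.6 MN·m/kg

Screen on constraints: k ≥ 113 W/(m·K). Survivors: candidate H, candidate P.
Normalizing units and computing the index:
  candidate H: E = 407.0 GPa, ρ = 19220 kg/m³
  candidate P: E = 334.3 GPa, ρ = 10250 kg/m³
  candidate P: M = 32.6 MN·m/kg
  candidate H: M = 21.2 MN·m/kg
Candidate P ranks first.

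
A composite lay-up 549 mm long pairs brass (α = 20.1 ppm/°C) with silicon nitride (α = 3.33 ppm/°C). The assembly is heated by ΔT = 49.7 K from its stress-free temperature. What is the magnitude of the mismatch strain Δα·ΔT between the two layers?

8.33×10⁻⁴

Δα = |20.1 − 3.33|×10⁻⁶/K = 16.8×10⁻⁶/K.
Mismatch strain = Δα·ΔT = 16.8×10⁻⁶ × 49.7 = 8.33×10⁻⁴.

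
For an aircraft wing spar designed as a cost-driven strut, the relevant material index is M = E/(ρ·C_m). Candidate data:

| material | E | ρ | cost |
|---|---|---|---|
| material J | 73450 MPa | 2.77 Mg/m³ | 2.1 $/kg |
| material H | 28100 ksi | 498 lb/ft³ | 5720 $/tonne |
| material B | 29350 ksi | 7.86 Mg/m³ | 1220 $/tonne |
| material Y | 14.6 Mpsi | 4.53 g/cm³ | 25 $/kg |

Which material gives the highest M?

material B

Putting every candidate on a common basis:
  material J: E = 73.45 GPa, ρ = 2770 kg/m³, cost = 2.100 $/kg
  material H: E = 193.7 GPa, ρ = 7977 kg/m³, cost = 5.720 $/kg
  material B: E = 202.4 GPa, ρ = 7860 kg/m³, cost = 1.220 $/kg
  material Y: E = 100.7 GPa, ρ = 4530 kg/m³, cost = 25.00 $/kg
  material B: M = 21.1 MN·m per $
  material J: M = 12.6 MN·m per $
  material H: M = 4.25 MN·m per $
  material Y: M = 0.889 MN·m per $
Material B ranks first.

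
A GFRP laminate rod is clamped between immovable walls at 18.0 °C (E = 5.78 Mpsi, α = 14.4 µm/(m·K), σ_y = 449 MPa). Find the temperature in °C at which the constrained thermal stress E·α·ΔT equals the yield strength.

E = 5.78 Mpsi = 39.85 GPa.
E·α·ΔT = 449.0 MPa ⇒ ΔT = 449.0 / (39.85×10³ × 14.4×10⁻⁶) = 782.4 K.
T = 18.0 + 782.4 = 800.4 °C.

800 °C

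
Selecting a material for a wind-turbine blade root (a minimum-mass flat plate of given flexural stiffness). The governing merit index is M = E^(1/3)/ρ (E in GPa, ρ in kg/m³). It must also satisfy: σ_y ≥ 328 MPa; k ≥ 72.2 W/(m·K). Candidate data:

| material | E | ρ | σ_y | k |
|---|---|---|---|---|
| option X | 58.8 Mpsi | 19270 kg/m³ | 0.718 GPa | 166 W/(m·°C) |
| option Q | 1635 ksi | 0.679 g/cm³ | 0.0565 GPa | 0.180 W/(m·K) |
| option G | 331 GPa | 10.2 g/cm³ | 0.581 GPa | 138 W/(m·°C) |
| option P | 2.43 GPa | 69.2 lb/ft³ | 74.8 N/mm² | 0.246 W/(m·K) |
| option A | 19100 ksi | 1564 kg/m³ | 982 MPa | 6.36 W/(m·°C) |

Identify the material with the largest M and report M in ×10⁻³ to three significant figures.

option G, M = 0.678×10⁻³

Screen on constraints: σ_y ≥ 328 MPa; k ≥ 72.2 W/(m·K). Survivors: option X, option G.
Convert each candidate to consistent units, then evaluate M:
  option X: E = 405.4 GPa, ρ = 19270 kg/m³
  option G: E = 331.0 GPa, ρ = 10200 kg/m³
  option G: M = 0.678×10⁻³
  option X: M = 0.384×10⁻³
The maximum is for option G.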